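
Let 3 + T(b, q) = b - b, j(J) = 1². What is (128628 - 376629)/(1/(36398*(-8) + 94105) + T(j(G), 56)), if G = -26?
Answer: 48875789079/591238 ≈ 82667.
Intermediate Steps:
j(J) = 1
T(b, q) = -3 (T(b, q) = -3 + (b - b) = -3 + 0 = -3)
(128628 - 376629)/(1/(36398*(-8) + 94105) + T(j(G), 56)) = (128628 - 376629)/(1/(36398*(-8) + 94105) - 3) = -248001/(1/(-291184 + 94105) - 3) = -248001/(1/(-197079) - 3) = -248001/(-1/197079 - 3) = -248001/(-591238/197079) = -248001*(-197079/591238) = 48875789079/591238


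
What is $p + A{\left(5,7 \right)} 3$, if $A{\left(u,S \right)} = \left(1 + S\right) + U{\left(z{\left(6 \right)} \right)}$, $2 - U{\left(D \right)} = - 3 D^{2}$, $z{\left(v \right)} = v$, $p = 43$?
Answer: $397$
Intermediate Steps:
$U{\left(D \right)} = 2 + 3 D^{2}$ ($U{\left(D \right)} = 2 - - 3 D^{2} = 2 + 3 D^{2}$)
$A{\left(u,S \right)} = 111 + S$ ($A{\left(u,S \right)} = \left(1 + S\right) + \left(2 + 3 \cdot 6^{2}\right) = \left(1 + S\right) + \left(2 + 3 \cdot 36\right) = \left(1 + S\right) + \left(2 + 108\right) = \left(1 + S\right) + 110 = 111 + S$)
$p + A{\left(5,7 \right)} 3 = 43 + \left(111 + 7\right) 3 = 43 + 118 \cdot 3 = 43 + 354 = 397$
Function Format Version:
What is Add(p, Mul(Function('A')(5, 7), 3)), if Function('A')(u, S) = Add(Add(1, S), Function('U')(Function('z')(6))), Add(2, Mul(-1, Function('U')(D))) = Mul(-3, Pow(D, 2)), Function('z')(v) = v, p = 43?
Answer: 397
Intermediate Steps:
Function('U')(D) = Add(2, Mul(3, Pow(D, 2))) (Function('U')(D) = Add(2, Mul(-1, Mul(-3, Pow(D, 2)))) = Add(2, Mul(3, Pow(D, 2))))
Function('A')(u, S) = Add(111, S) (Function('A')(u, S) = Add(Add(1, S), Add(2, Mul(3, Pow(6, 2)))) = Add(Add(1, S), Add(2, Mul(3, 36))) = Add(Add(1, S), Add(2, 108)) = Add(Add(1, S), 110) = Add(111, S))
Add(p, Mul(Function('A')(5, 7), 3)) = Add(43, Mul(Add(111, 7), 3)) = Add(43, Mul(118, 3)) = Add(43, 354) = 397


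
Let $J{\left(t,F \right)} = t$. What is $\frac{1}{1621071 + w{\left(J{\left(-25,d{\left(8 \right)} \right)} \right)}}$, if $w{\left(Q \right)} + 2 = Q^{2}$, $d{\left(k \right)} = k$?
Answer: $\frac{1}{1621694} \approx 6.1664 \cdot 10^{-7}$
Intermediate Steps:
$w{\left(Q \right)} = -2 + Q^{2}$
$\frac{1}{1621071 + w{\left(J{\left(-25,d{\left(8 \right)} \right)} \right)}} = \frac{1}{1621071 - \left(2 - \left(-25\right)^{2}\right)} = \frac{1}{1621071 + \left(-2 + 625\right)} = \frac{1}{1621071 + 623} = \frac{1}{1621694}$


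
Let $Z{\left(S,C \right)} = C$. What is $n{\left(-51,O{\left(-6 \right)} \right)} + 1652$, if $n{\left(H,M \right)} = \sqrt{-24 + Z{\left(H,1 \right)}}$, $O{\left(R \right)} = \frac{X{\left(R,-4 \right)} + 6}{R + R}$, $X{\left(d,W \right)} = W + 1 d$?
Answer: $1652 + i \sqrt{23} \approx 1652.0 + 4.7958 i$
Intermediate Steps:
$X{\left(d,W \right)} = W + d$
$O{\left(R \right)} = \frac{2 + R}{2 R}$ ($O{\left(R \right)} = \frac{\left(-4 + R\right) + 6}{R + R} = \frac{2 + R}{2 R}$)
$n{\left(H,M \right)} = i \sqrt{23}$ ($n{\left(H,M \right)} = \sqrt{-24 + 1} = \sqrt{-23} = i \sqrt{23}$)
$n{\left(-51,O{\left(-6 \right)} \right)} + 1652 = i \sqrt{23} + 1652 = 1652 + i \sqrt{23}$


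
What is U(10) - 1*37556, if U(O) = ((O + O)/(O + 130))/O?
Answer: -2628919/70 ≈ -37556.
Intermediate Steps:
U(O) = 2/(130 + O) (U(O) = ((2*O)/(130 + O))/O = (2*O/(130 + O))/O = 2/(130 + O))
U(10) - 1*37556 = 2/(130 + 10) - 1*37556 = 2/140 - 37556 = 2*(1/140) - 37556 = 1/70 - 37556 = -2628919/70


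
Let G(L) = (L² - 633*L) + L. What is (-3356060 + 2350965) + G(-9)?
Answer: -999326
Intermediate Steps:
G(L) = L² - 632*L
(-3356060 + 2350965) + G(-9) = (-3356060 + 2350965) - 9*(-632 - 9) = -1005095 - 9*(-641) = -1005095 + 5769 = -999326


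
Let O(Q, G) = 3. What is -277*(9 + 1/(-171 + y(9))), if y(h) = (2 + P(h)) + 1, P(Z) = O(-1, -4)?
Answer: -411068/165 ≈ -2491.3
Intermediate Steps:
P(Z) = 3
y(h) = 6 (y(h) = (2 + 3) + 1 = 5 + 1 = 6)
-277*(9 + 1/(-171 + y(9))) = -277*(9 + 1/(-171 + 6)) = -277*(9 + 1/(-165)) = -277*(9 - 1/165) = -277*1484/165 = -411068/165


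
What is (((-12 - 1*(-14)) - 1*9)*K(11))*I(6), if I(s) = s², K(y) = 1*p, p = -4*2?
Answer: 2016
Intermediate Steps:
p = -8
K(y) = -8 (K(y) = 1*(-8) = -8)
(((-12 - 1*(-14)) - 1*9)*K(11))*I(6) = (((-12 - 1*(-14)) - 1*9)*(-8))*6² = (((-12 + 14) - 9)*(-8))*36 = ((2 - 9)*(-8))*36 = -7*(-8)*36 = 56*36 = 2016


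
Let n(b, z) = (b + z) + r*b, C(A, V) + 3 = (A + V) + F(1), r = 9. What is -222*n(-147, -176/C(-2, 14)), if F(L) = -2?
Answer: 2323452/7 ≈ 3.3192e+5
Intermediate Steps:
C(A, V) = -5 + A + V (C(A, V) = -3 + ((A + V) - 2) = -3 + (-2 + A + V) = -5 + A + V)
n(b, z) = z + 10*b (n(b, z) = (b + z) + 9*b = z + 10*b)
-222*n(-147, -176/C(-2, 14)) = -222*(-176/(-5 - 2 + 14) + 10*(-147)) = -222*(-176/7 - 1470) = -222*(-10466/7) = 2323452/7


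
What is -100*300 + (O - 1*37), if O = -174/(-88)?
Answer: -1321541/44 ≈ -30035.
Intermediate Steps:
O = 87/44 (O = -174*(-1/88) = 87/44 ≈ 1.9773)
-100*300 + (O - 1*37) = -100*300 + (87/44 - 1*37) = -30000 + (87/44 - 37) = -30000 - 1541/44 = -1321541/44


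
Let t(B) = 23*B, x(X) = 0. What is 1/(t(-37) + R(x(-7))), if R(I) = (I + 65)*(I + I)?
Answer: -1/851 ≈ -0.0011751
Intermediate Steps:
R(I) = 2*I*(65 + I) (R(I) = (65 + I)*(2*I) = 2*I*(65 + I))
1/(t(-37) + R(x(-7))) = 1/(23*(-37) + 2*0*(65 + 0)) = 1/(-851 + 2*0*65) = 1/(-851 + 0) = 1/(-851) = -1/851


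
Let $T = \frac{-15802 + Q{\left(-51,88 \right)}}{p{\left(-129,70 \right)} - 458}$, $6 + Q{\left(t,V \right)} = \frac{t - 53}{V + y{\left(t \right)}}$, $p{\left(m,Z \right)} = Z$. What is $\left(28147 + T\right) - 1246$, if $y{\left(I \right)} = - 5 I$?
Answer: $\frac{896378733}{33271} \approx 26942.0$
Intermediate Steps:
$Q{\left(t,V \right)} = -6 + \frac{-53 + t}{V - 5 t}$ ($Q{\left(t,V \right)} = -6 + \frac{t - 53}{V - 5 t} = -6 + \frac{-53 + t}{V - 5 t}$)
$T = \frac{1355562}{33271}$ ($T = \frac{-15802 + \frac{-53 - 528 + 31 \left(-51\right)}{88 - -255}}{70 - 458} = \frac{-15802 + \frac{-53 - 528 - 1581}{88 + 255}}{-388} = \left(-15802 + \frac{1}{343} \left(-2162\right)\right) \left(- \frac{1}{388}\right) = \left(-15802 - \frac{2162}{343}\right) \left(- \frac{1}{388}\right) = \left(- \frac{5422248}{343}\right) \left(- \frac{1}{388}\right) = \frac{1355562}{33271} \approx 40.743$)
$\left(28147 + T\right) - 1246 = \left(28147 + \frac{1355562}{33271}\right) - 1246 = \frac{937834399}{33271} - 1246 = \frac{896378733}{33271}$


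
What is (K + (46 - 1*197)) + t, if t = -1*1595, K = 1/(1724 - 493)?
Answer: -2149325/1231 ≈ -1746.0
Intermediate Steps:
K = 1/1231 ≈ 0.00081235
t = -1595
(K + (46 - 1*197)) + t = (1/1231 + (46 - 1*197)) - 1595 = (1/1231 + (46 - 197)) - 1595 = (1/1231 - 151) - 1595 = -185880/1231 - 1595 = -2149325/1231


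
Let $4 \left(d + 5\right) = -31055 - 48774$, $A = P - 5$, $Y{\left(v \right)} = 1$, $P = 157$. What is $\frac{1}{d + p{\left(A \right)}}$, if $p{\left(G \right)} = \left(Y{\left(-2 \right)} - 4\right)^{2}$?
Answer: $- \frac{4}{79813} \approx -5.0117 \cdot 10^{-5}$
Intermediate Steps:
$A = 152$ ($A = 157 - 5 = 152$)
$d = - \frac{79849}{4}$ ($d = -5 + \frac{-31055 - 48774}{4} = -5 + \frac{1}{4} \left(-79829\right) = -5 - \frac{79829}{4} = - \frac{79849}{4} \approx -19962.0$)
$p{\left(G \right)} = 9$ ($p{\left(G \right)} = \left(1 - 4\right)^{2} = \left(-3\right)^{2} = 9$)
$\frac{1}{d + p{\left(A \right)}} = \frac{1}{- \frac{79849}{4} + 9} = \frac{1}{- \frac{79813}{4}} = - \frac{4}{79813}$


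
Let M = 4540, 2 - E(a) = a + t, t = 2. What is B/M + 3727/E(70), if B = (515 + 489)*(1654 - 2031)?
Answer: -2170807/15890 ≈ -136.61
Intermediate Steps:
E(a) = -a (E(a) = 2 - (a + 2) = 2 - (2 + a) = 2 + (-2 - a) = -a)
B = -378508 (B = 1004*(-377) = -378508)
B/M + 3727/E(70) = -378508/4540 + 3727/((-1*70)) = -378508*1/4540 + 3727/(-70) = -94627/1135 + 3727*(-1/70) = -94627/1135 - 3727/70 = -2170807/15890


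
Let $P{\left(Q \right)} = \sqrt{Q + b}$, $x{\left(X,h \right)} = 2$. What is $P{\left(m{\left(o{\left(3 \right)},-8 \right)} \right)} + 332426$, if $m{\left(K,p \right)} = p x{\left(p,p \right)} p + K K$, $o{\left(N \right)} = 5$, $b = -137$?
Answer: $332430$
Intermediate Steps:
$m{\left(K,p \right)} = K^{2} + 2 p^{2}$ ($m{\left(K,p \right)} = p 2 p + K K = 2 p p + K^{2} = 2 p^{2} + K^{2} = K^{2} + 2 p^{2}$)
$P{\left(Q \right)} = \sqrt{-137 + Q}$ ($P{\left(Q \right)} = \sqrt{Q - 137} = \sqrt{-137 + Q}$)
$P{\left(m{\left(o{\left(3 \right)},-8 \right)} \right)} + 332426 = \sqrt{-137 + \left(5^{2} + 2 \left(-8\right)^{2}\right)} + 332426 = \sqrt{-137 + \left(25 + 2 \cdot 64\right)} + 332426 = \sqrt{-137 + \left(25 + 128\right)} + 332426 = \sqrt{-137 + 153} + 332426 = \sqrt{16} + 332426 = 4 + 332426 = 332430$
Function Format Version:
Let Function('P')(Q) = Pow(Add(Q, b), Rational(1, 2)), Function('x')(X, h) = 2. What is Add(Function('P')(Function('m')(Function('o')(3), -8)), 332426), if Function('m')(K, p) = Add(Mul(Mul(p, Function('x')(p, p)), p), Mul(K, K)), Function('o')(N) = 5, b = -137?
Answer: 332430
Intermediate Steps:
Function('m')(K, p) = Add(Pow(K, 2), Mul(2, Pow(p, 2))) (Function('m')(K, p) = Add(Mul(Mul(p, 2), p), Mul(K, K)) = Add(Mul(Mul(2, p), p), Pow(K, 2)) = Add(Mul(2, Pow(p, 2)), Pow(K, 2)) = Add(Pow(K, 2), Mul(2, Pow(p, 2))))
Function('P')(Q) = Pow(Add(-137, Q), Rational(1, 2)) (Function('P')(Q) = Pow(Add(Q, -137), Rational(1, 2)) = Pow(Add(-137, Q), Rational(1, 2)))
Add(Function('P')(Function('m')(Function('o')(3), -8)), 332426) = Add(Pow(Add(-137, Add(Pow(5, 2), Mul(2, Pow(-8, 2)))), Rational(1, 2)), 332426) = Add(Pow(Add(-137, Add(25, Mul(2, 64))), Rational(1, 2)), 332426) = Add(Pow(Add(-137, Add(25, 128)), Rational(1, 2)), 332426) = Add(Pow(Add(-137, 153), Rational(1, 2)), 332426) = Add(Pow(16, Rational(1, 2)), 332426) = Add(4, 332426) = 332430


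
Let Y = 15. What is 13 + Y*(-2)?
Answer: -17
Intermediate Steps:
13 + Y*(-2) = 13 + 15*(-2) = 13 - 30 = -17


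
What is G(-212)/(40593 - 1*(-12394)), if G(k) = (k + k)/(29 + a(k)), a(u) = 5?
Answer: -212/900779 ≈ -0.00023535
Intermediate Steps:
G(k) = k/17 (G(k) = (k + k)/(29 + 5) = (2*k)/34 = (2*k)*(1/34) = k/17)
G(-212)/(40593 - 1*(-12394)) = ((1/17)*(-212))/(40593 - 1*(-12394)) = -212/(17*(40593 + 12394)) = -212/17/52987 = -212/17*1/52987 = -212/900779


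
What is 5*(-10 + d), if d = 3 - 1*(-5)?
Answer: -10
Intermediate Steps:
d = 8 (d = 3 + 5 = 8)
5*(-10 + d) = 5*(-10 + 8) = 5*(-2) = -10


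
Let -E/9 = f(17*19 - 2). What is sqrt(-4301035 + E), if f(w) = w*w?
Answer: 2*I*sqrt(1307101) ≈ 2286.6*I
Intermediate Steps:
f(w) = w**2
E = -927369 (E = -9*(17*19 - 2)**2 = -9*(323 - 2)**2 = -9*321**2 = -9*103041 = -927369)
sqrt(-4301035 + E) = sqrt(-4301035 - 927369) = sqrt(-5228404) = 2*I*sqrt(1307101)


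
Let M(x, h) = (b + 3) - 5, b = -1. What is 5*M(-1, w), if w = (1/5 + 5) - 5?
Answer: -15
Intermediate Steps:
w = 1/5 (w = (1*(1/5) + 5) - 5 = (1/5 + 5) - 5 = 26/5 - 5 = 1/5 ≈ 0.20000)
M(x, h) = -3 (M(x, h) = (-1 + 3) - 5 = 2 - 5 = -3)
5*M(-1, w) = 5*(-3) = -15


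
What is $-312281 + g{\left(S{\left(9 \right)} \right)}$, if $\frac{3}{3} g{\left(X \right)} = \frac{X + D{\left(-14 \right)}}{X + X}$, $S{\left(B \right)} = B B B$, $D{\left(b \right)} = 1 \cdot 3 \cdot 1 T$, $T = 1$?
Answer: $- \frac{75884161}{243} \approx -3.1228 \cdot 10^{5}$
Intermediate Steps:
$D{\left(b \right)} = 3$ ($D{\left(b \right)} = 1 \cdot 3 \cdot 1 \cdot 1 = 1 \cdot 3 \cdot 1 = 3 \cdot 1 = 3$)
$S{\left(B \right)} = B^{3}$ ($S{\left(B \right)} = B^{2} B = B^{3}$)
$g{\left(X \right)} = \frac{3 + X}{2 X}$ ($g{\left(X \right)} = \frac{X + 3}{X + X} = \frac{3 + X}{2 X}$)
$-312281 + g{\left(S{\left(9 \right)} \right)} = -312281 + \frac{3 + 9^{3}}{2 \cdot 9^{3}} = -312281 + \frac{3 + 729}{2 \cdot 729} = -312281 + \frac{1}{2} \cdot \frac{1}{729} \cdot 732 = -312281 + \frac{122}{243} = - \frac{75884161}{243}$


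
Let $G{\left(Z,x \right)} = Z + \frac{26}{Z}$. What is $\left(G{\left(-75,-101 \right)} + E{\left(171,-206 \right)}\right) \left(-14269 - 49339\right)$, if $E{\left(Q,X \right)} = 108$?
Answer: $- \frac{155775992}{75} \approx -2.077 \cdot 10^{6}$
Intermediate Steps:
$\left(G{\left(-75,-101 \right)} + E{\left(171,-206 \right)}\right) \left(-14269 - 49339\right) = \left(\left(-75 + \frac{26}{-75}\right) + 108\right) \left(-14269 - 49339\right) = \left(\left(-75 + 26 \left(- \frac{1}{75}\right)\right) + 108\right) \left(-63608\right) = \left(\left(-75 - \frac{26}{75}\right) + 108\right) \left(-63608\right) = \left(- \frac{5651}{75} + 108\right) \left(-63608\right) = \frac{2449}{75} \left(-63608\right) = - \frac{155775992}{75}$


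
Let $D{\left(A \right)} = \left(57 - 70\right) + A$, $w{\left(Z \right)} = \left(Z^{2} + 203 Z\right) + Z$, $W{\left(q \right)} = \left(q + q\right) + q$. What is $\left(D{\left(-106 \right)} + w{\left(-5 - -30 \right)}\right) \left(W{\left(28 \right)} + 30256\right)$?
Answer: $170086040$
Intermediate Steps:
$W{\left(q \right)} = 3 q$ ($W{\left(q \right)} = 2 q + q = 3 q$)
$w{\left(Z \right)} = Z^{2} + 204 Z$
$D{\left(A \right)} = -13 + A$
$\left(D{\left(-106 \right)} + w{\left(-5 - -30 \right)}\right) \left(W{\left(28 \right)} + 30256\right) = \left(\left(-13 - 106\right) + \left(-5 - -30\right) \left(204 - -25\right)\right) \left(3 \cdot 28 + 30256\right) = \left(-119 + \left(-5 + 30\right) \left(204 + \left(-5 + 30\right)\right)\right) \left(84 + 30256\right) = \left(-119 + 25 \left(204 + 25\right)\right) 30340 = \left(-119 + 25 \cdot 229\right) 30340 = \left(-119 + 5725\right) 30340 = 5606 \cdot 30340 = 170086040$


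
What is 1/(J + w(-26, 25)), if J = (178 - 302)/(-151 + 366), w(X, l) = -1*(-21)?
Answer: 215/4391 ≈ 0.048964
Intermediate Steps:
w(X, l) = 21
J = -124/215 ≈ -0.57674
1/(J + w(-26, 25)) = 1/(-124/215 + 21) = 1/(4391/215) = 215/4391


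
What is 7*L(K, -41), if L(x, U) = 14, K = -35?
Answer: 98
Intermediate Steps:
7*L(K, -41) = 7*14 = 98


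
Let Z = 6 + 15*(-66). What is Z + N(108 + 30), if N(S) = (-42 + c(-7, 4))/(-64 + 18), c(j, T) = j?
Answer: -45215/46 ≈ -982.93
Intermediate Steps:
Z = -984 (Z = 6 - 990 = -984)
N(S) = 49/46 (N(S) = (-42 - 7)/(-64 + 18) = -49/(-46) = -49*(-1/46) = 49/46)
Z + N(108 + 30) = -984 + 49/46 = -45215/46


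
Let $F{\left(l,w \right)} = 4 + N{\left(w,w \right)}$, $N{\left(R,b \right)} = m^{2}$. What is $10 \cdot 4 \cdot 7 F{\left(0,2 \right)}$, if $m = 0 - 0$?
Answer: $1120$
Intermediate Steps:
$m = 0$ ($m = 0 + 0 = 0$)
$N{\left(R,b \right)} = 0$ ($N{\left(R,b \right)} = 0^{2} = 0$)
$F{\left(l,w \right)} = 4$ ($F{\left(l,w \right)} = 4 + 0 = 4$)
$10 \cdot 4 \cdot 7 F{\left(0,2 \right)} = 10 \cdot 4 \cdot 7 \cdot 4 = 40 \cdot 7 \cdot 4 = 280 \cdot 4 = 1120$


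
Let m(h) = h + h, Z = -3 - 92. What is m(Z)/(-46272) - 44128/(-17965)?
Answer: 1022652083/415638240 ≈ 2.4604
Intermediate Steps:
Z = -95
m(h) = 2*h
m(Z)/(-46272) - 44128/(-17965) = (2*(-95))/(-46272) - 44128/(-17965) = -190*(-1/46272) - 44128*(-1/17965) = 95/23136 + 44128/17965 = 1022652083/415638240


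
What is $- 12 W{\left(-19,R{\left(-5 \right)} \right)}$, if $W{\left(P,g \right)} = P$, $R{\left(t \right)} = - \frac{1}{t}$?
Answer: $228$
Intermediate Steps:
$- 12 W{\left(-19,R{\left(-5 \right)} \right)} = \left(-12\right) \left(-19\right) = 228$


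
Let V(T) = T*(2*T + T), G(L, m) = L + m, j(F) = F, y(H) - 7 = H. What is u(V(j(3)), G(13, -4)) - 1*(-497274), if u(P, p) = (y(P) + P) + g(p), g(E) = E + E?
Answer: 497353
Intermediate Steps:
y(H) = 7 + H
g(E) = 2*E
V(T) = 3*T² (V(T) = T*(3*T) = 3*T²)
u(P, p) = 7 + 2*P + 2*p (u(P, p) = ((7 + P) + P) + 2*p = (7 + 2*P) + 2*p = 7 + 2*P + 2*p)
u(V(j(3)), G(13, -4)) - 1*(-497274) = (7 + 2*(3*3²) + 2*(13 - 4)) - 1*(-497274) = (7 + 2*(3*9) + 2*9) + 497274 = (7 + 2*27 + 18) + 497274 = (7 + 54 + 18) + 497274 = 79 + 497274 = 497353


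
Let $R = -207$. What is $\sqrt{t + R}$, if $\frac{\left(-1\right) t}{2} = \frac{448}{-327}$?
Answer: $\frac{i \sqrt{21841311}}{327} \approx 14.292 i$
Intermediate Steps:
$t = \frac{896}{327}$ ($t = - 2 \frac{448}{-327} = - 2 \cdot 448 \left(- \frac{1}{327}\right) = \left(-2\right) \left(- \frac{448}{327}\right) = \frac{896}{327} \approx 2.7401$)
$\sqrt{t + R} = \sqrt{\frac{896}{327} - 207} = \sqrt{- \frac{66793}{327}} = \frac{i \sqrt{21841311}}{327}$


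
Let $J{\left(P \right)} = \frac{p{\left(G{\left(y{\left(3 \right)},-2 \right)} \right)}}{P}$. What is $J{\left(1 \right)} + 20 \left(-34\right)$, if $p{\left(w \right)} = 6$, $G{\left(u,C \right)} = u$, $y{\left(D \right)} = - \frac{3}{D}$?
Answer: $-674$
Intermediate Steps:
$J{\left(P \right)} = \frac{6}{P}$
$J{\left(1 \right)} + 20 \left(-34\right) = \frac{6}{1} + 20 \left(-34\right) = 6 \cdot 1 - 680 = 6 - 680 = -674$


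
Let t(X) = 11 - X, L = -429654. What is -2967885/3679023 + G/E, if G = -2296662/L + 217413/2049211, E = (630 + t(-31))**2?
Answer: -512155898654043326707/634883604878002592952 ≈ -0.80669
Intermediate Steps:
E = 451584 (E = (630 + (11 - 1*(-31)))**2 = (630 + (11 + 31))**2 = (630 + 42)**2 = 672**2 = 451584)
G = 799959566464/146741950499 (G = -2296662/(-429654) + 217413/2049211 = -2296662*(-1/429654) + 217413*(1/2049211) = 382777/71609 + 217413/2049211 = 799959566464/146741950499 ≈ 5.4515)
-2967885/3679023 + G/E = -2967885/3679023 + (799959566464/146741950499)/451584 = -2967885*1/3679023 + (799959566464/146741950499)*(1/451584) = -989295/1226341 + 6249684113/517705601360472 = -512155898654043326707/634883604878002592952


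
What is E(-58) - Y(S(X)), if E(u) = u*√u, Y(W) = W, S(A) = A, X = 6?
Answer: -6 - 58*I*√58 ≈ -6.0 - 441.71*I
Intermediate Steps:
E(u) = u^(3/2)
E(-58) - Y(S(X)) = (-58)^(3/2) - 1*6 = -58*I*√58 - 6 = -6 - 58*I*√58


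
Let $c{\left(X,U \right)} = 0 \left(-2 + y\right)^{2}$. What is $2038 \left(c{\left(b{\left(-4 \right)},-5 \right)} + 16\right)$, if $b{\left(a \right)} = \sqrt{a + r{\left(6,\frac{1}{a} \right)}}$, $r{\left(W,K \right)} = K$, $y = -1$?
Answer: $32608$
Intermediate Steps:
$b{\left(a \right)} = \sqrt{a + \frac{1}{a}}$
$c{\left(X,U \right)} = 0$ ($c{\left(X,U \right)} = 0 \left(-2 - 1\right)^{2} = 0 \left(-3\right)^{2} = 0 \cdot 9 = 0$)
$2038 \left(c{\left(b{\left(-4 \right)},-5 \right)} + 16\right) = 2038 \left(0 + 16\right) = 2038 \cdot 16 = 32608$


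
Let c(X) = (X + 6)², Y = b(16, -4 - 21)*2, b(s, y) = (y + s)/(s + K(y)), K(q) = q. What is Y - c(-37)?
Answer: -959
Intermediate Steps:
b(s, y) = 1 (b(s, y) = (y + s)/(s + y) = (s + y)/(s + y) = 1)
Y = 2 (Y = 1*2 = 2)
c(X) = (6 + X)²
Y - c(-37) = 2 - (6 - 37)² = 2 - 1*(-31)² = 2 - 1*961 = 2 - 961 = -959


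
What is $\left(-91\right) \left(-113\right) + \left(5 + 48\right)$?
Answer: $10336$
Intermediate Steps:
$\left(-91\right) \left(-113\right) + \left(5 + 48\right) = 10283 + 53 = 10336$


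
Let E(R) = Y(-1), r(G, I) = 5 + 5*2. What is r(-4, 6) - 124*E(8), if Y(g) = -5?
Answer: 635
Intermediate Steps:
r(G, I) = 15 (r(G, I) = 5 + 10 = 15)
E(R) = -5
r(-4, 6) - 124*E(8) = 15 - 124*(-5) = 15 + 620 = 635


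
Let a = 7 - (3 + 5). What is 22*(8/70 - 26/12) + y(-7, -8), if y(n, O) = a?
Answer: -4846/105 ≈ -46.152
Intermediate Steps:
a = -1 (a = 7 - 1*8 = 7 - 8 = -1)
y(n, O) = -1
22*(8/70 - 26/12) + y(-7, -8) = 22*(8/70 - 26/12) - 1 = 22*(8*(1/70) - 26*1/12) - 1 = 22*(4/35 - 13/6) - 1 = 22*(-431/210) - 1 = -4741/105 - 1 = -4846/105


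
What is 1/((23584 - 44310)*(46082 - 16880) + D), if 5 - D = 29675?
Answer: -1/605270322 ≈ -1.6522e-9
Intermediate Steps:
D = -29670 (D = 5 - 1*29675 = 5 - 29675 = -29670)
1/((23584 - 44310)*(46082 - 16880) + D) = 1/((23584 - 44310)*(46082 - 16880) - 29670) = 1/(-20726*29202 - 29670) = 1/(-605240652 - 29670) = 1/(-605270322) = -1/605270322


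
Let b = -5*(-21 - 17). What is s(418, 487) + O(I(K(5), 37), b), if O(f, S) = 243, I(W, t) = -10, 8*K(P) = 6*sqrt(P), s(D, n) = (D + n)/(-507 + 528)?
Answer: 6008/21 ≈ 286.10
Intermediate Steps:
s(D, n) = D/21 + n/21 (s(D, n) = (D + n)/21 = (D + n)*(1/21) = D/21 + n/21)
K(P) = 3*sqrt(P)/4 (K(P) = (6*sqrt(P))/8 = 3*sqrt(P)/4)
b = 190 (b = -5*(-38) = 190)
s(418, 487) + O(I(K(5), 37), b) = ((1/21)*418 + (1/21)*487) + 243 = (418/21 + 487/21) + 243 = 905/21 + 243 = 6008/21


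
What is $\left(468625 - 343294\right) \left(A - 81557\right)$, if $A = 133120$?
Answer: $6462442353$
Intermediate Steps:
$\left(468625 - 343294\right) \left(A - 81557\right) = \left(468625 - 343294\right) \left(133120 - 81557\right) = 125331 \cdot 51563 = 6462442353$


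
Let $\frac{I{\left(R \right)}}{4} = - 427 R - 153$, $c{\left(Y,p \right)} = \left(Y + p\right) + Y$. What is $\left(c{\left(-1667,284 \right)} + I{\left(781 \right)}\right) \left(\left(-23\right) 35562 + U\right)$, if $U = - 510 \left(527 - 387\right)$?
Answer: $1189571350860$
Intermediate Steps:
$c{\left(Y,p \right)} = p + 2 Y$
$I{\left(R \right)} = -612 - 1708 R$ ($I{\left(R \right)} = 4 \left(- 427 R - 153\right) = 4 \left(-153 - 427 R\right) = -612 - 1708 R$)
$U = -71400$ ($U = \left(-510\right) 140 = -71400$)
$\left(c{\left(-1667,284 \right)} + I{\left(781 \right)}\right) \left(\left(-23\right) 35562 + U\right) = \left(\left(284 + 2 \left(-1667\right)\right) - 1334560\right) \left(\left(-23\right) 35562 - 71400\right) = \left(\left(284 - 3334\right) - 1334560\right) \left(-817926 - 71400\right) = \left(-3050 - 1334560\right) \left(-889326\right) = \left(-1337610\right) \left(-889326\right) = 1189571350860$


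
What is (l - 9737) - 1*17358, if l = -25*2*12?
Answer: -27695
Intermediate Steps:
l = -600 (l = -50*12 = -600)
(l - 9737) - 1*17358 = (-600 - 9737) - 1*17358 = -10337 - 17358 = -27695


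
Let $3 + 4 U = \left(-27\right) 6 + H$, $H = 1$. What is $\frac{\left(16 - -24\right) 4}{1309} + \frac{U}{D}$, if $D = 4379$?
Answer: $\frac{646971}{5732111} \approx 0.11287$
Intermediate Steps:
$U = -41$ ($U = - \frac{3}{4} + \frac{\left(-27\right) 6 + 1}{4} = - \frac{3}{4} + \frac{-162 + 1}{4} = - \frac{3}{4} + \frac{1}{4} \left(-161\right) = - \frac{3}{4} - \frac{161}{4} = -41$)
$\frac{\left(16 - -24\right) 4}{1309} + \frac{U}{D} = \frac{\left(16 - -24\right) 4}{1309} - \frac{41}{4379} = \left(16 + 24\right) 4 \cdot \frac{1}{1309} - \frac{41}{4379} = 40 \cdot 4 \cdot \frac{1}{1309} - \frac{41}{4379} = 160 \cdot \frac{1}{1309} - \frac{41}{4379} = \frac{160}{1309} - \frac{41}{4379} = \frac{646971}{5732111}$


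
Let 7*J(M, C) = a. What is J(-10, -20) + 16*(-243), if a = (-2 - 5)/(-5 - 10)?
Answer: -58319/15 ≈ -3887.9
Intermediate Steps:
a = 7/15 (a = -7/(-15) = -7*(-1/15) = 7/15 ≈ 0.46667)
J(M, C) = 1/15 (J(M, C) = (⅐)*(7/15) = 1/15)
J(-10, -20) + 16*(-243) = 1/15 + 16*(-243) = 1/15 - 3888 = -58319/15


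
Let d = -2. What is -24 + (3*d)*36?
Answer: -240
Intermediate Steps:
-24 + (3*d)*36 = -24 + (3*(-2))*36 = -24 - 6*36 = -24 - 216 = -240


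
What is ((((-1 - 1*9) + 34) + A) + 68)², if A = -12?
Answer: 6400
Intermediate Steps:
((((-1 - 1*9) + 34) + A) + 68)² = ((((-1 - 1*9) + 34) - 12) + 68)² = ((((-1 - 9) + 34) - 12) + 68)² = (((-10 + 34) - 12) + 68)² = ((24 - 12) + 68)² = (12 + 68)² = 80² = 6400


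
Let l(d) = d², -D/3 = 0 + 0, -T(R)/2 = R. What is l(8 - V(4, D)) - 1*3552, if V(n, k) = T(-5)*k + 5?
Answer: -3543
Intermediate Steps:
T(R) = -2*R
D = 0 (D = -3*(0 + 0) = -3*0 = 0)
V(n, k) = 5 + 10*k (V(n, k) = (-2*(-5))*k + 5 = 10*k + 5 = 5 + 10*k)
l(8 - V(4, D)) - 1*3552 = (8 - (5 + 10*0))² - 1*3552 = (8 - (5 + 0))² - 3552 = (8 - 1*5)² - 3552 = (8 - 5)² - 3552 = 3² - 3552 = 9 - 3552 = -3543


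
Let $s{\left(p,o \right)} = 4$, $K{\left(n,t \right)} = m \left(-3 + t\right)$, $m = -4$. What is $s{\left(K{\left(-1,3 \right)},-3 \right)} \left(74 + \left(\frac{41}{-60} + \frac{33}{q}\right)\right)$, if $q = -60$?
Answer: $\frac{4366}{15} \approx 291.07$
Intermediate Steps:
$K{\left(n,t \right)} = 12 - 4 t$ ($K{\left(n,t \right)} = - 4 \left(-3 + t\right) = 12 - 4 t$)
$s{\left(K{\left(-1,3 \right)},-3 \right)} \left(74 + \left(\frac{41}{-60} + \frac{33}{q}\right)\right) = 4 \left(74 + \left(\frac{41}{-60} + \frac{33}{-60}\right)\right) = 4 \left(74 + \left(41 \left(- \frac{1}{60}\right) + 33 \left(- \frac{1}{60}\right)\right)\right) = 4 \left(74 - \frac{37}{30}\right) = 4 \cdot \frac{2183}{30} = \frac{4366}{15}$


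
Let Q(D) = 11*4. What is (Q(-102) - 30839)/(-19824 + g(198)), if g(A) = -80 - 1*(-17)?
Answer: 10265/6629 ≈ 1.5485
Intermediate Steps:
Q(D) = 44
g(A) = -63 (g(A) = -80 + 17 = -63)
(Q(-102) - 30839)/(-19824 + g(198)) = (44 - 30839)/(-19824 - 63) = -30795/(-19887) = -30795*(-1/19887) = 10265/6629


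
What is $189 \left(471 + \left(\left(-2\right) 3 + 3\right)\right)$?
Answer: $88452$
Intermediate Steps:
$189 \left(471 + \left(\left(-2\right) 3 + 3\right)\right) = 189 \left(471 + \left(-6 + 3\right)\right) = 189 \left(471 - 3\right) = 189 \cdot 468 = 88452$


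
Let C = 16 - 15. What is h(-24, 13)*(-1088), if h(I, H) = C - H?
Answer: 13056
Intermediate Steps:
C = 1
h(I, H) = 1 - H
h(-24, 13)*(-1088) = (1 - 1*13)*(-1088) = (1 - 13)*(-1088) = -12*(-1088) = 13056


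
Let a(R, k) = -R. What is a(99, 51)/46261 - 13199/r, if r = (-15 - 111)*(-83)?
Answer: -611634281/483797538 ≈ -1.2642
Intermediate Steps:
r = 10458 (r = -126*(-83) = 10458)
a(99, 51)/46261 - 13199/r = -1*99/46261 - 13199/10458 = -99*1/46261 - 13199*1/10458 = -99/46261 - 13199/10458 = -611634281/483797538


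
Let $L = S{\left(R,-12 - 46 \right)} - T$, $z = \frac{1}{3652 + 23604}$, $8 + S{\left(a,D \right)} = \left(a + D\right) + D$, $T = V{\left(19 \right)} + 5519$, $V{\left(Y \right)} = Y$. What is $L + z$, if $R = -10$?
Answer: $- \frac{154596031}{27256} \approx -5672.0$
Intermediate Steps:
$T = 5538$ ($T = 19 + 5519 = 5538$)
$S{\left(a,D \right)} = -8 + a + 2 D$ ($S{\left(a,D \right)} = -8 + \left(\left(a + D\right) + D\right) = -8 + \left(\left(D + a\right) + D\right) = -8 + \left(a + 2 D\right) = -8 + a + 2 D$)
$z = \frac{1}{27256} \approx 3.6689 \cdot 10^{-5}$
$L = -5672$ ($L = \left(-8 - 10 + 2 \left(-12 - 46\right)\right) - 5538 = \left(-8 - 10 + 2 \left(-58\right)\right) - 5538 = \left(-8 - 10 - 116\right) - 5538 = -134 - 5538 = -5672$)
$L + z = -5672 + \frac{1}{27256} = - \frac{154596031}{27256}$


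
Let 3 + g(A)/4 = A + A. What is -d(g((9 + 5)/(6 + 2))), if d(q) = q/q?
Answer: -1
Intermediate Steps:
g(A) = -12 + 8*A (g(A) = -12 + 4*(A + A) = -12 + 4*(2*A) = -12 + 8*A)
d(q) = 1
-d(g((9 + 5)/(6 + 2))) = -1*1 = -1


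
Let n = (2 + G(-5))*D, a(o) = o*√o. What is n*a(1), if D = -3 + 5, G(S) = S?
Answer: -6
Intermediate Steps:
D = 2
a(o) = o^(3/2)
n = -6 (n = (2 - 5)*2 = -3*2 = -6)
n*a(1) = -6*1^(3/2) = -6*1 = -6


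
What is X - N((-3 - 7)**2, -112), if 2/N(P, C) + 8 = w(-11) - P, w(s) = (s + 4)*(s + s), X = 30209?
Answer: 694806/23 ≈ 30209.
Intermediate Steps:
w(s) = 2*s*(4 + s) (w(s) = (4 + s)*(2*s) = 2*s*(4 + s))
N(P, C) = 2/(146 - P) (N(P, C) = 2/(-8 + (2*(-11)*(4 - 11) - P)) = 2/(-8 + (2*(-11)*(-7) - P)) = 2/(-8 + (154 - P)) = 2/(146 - P))
X - N((-3 - 7)**2, -112) = 30209 - (-2)/(-146 + (-3 - 7)**2) = 30209 - (-2)/(-146 + (-10)**2) = 30209 - (-2)/(-146 + 100) = 30209 - (-2)/(-46) = 30209 - (-2)*(-1)/46 = 30209 - 1*1/23 = 30209 - 1/23 = 694806/23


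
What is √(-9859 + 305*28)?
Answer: I*√1319 ≈ 36.318*I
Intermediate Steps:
√(-9859 + 305*28) = √(-9859 + 8540) = √(-1319) = I*√1319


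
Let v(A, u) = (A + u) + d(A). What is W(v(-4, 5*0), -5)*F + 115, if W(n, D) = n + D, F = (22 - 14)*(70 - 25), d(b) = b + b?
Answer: -6005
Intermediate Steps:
d(b) = 2*b
v(A, u) = u + 3*A (v(A, u) = (A + u) + 2*A = u + 3*A)
F = 360 (F = 8*45 = 360)
W(n, D) = D + n
W(v(-4, 5*0), -5)*F + 115 = (-5 + (5*0 + 3*(-4)))*360 + 115 = (-5 + (0 - 12))*360 + 115 = (-5 - 12)*360 + 115 = -17*360 + 115 = -6120 + 115 = -6005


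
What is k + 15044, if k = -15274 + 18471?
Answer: 18241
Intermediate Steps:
k = 3197
k + 15044 = 3197 + 15044 = 18241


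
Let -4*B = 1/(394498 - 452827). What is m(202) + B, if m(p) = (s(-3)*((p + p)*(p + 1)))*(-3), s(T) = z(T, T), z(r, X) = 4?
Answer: -229616541503/233316 ≈ -9.8414e+5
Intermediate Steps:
s(T) = 4
B = 1/233316 (B = -1/(4*(394498 - 452827)) = -¼/(-58329) = -¼*(-1/58329) = 1/233316 ≈ 4.2860e-6)
m(p) = -24*p*(1 + p) (m(p) = (4*((p + p)*(p + 1)))*(-3) = (4*((2*p)*(1 + p)))*(-3) = (4*(2*p*(1 + p)))*(-3) = (8*p*(1 + p))*(-3) = -24*p*(1 + p))
m(202) + B = -24*202*(1 + 202) + 1/233316 = -24*202*203 + 1/233316 = -984144 + 1/233316 = -229616541503/233316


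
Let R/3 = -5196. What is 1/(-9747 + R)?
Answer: -1/25335 ≈ -3.9471e-5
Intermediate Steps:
R = -15588 (R = 3*(-5196) = -15588)
1/(-9747 + R) = 1/(-9747 - 15588) = 1/(-25335) = -1/25335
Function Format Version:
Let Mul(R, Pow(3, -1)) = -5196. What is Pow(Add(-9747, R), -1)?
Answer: Rational(-1, 25335) ≈ -3.9471e-5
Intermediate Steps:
R = -15588 (R = Mul(3, -5196) = -15588)
Pow(Add(-9747, R), -1) = Pow(Add(-9747, -15588), -1) = Pow(-25335, -1) = Rational(-1, 25335)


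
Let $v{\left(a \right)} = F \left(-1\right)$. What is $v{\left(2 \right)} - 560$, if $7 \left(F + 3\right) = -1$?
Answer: $- \frac{3898}{7} \approx -556.86$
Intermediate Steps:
$F = - \frac{22}{7}$ ($F = -3 + \frac{1}{7} \left(-1\right) = -3 - \frac{1}{7} = - \frac{22}{7} \approx -3.1429$)
$v{\left(a \right)} = \frac{22}{7}$ ($v{\left(a \right)} = \left(- \frac{22}{7}\right) \left(-1\right) = \frac{22}{7}$)
$v{\left(2 \right)} - 560 = \frac{22}{7} - 560 = - \frac{3898}{7}$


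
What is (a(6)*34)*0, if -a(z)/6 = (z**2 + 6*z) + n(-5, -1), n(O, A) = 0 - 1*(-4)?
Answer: 0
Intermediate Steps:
n(O, A) = 4 (n(O, A) = 0 + 4 = 4)
a(z) = -24 - 36*z - 6*z**2 (a(z) = -6*((z**2 + 6*z) + 4) = -6*(4 + z**2 + 6*z) = -24 - 36*z - 6*z**2)
(a(6)*34)*0 = ((-24 - 36*6 - 6*6**2)*34)*0 = ((-24 - 216 - 6*36)*34)*0 = ((-24 - 216 - 216)*34)*0 = -456*34*0 = -15504*0 = 0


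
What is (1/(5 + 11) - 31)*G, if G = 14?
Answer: -3465/8 ≈ -433.13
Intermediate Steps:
(1/(5 + 11) - 31)*G = (1/(5 + 11) - 31)*14 = (1/16 - 31)*14 = -495/16*14 = -3465/8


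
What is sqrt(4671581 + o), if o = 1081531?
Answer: 2*sqrt(1438278) ≈ 2398.6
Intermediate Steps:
sqrt(4671581 + o) = sqrt(4671581 + 1081531) = sqrt(5753112) = 2*sqrt(1438278)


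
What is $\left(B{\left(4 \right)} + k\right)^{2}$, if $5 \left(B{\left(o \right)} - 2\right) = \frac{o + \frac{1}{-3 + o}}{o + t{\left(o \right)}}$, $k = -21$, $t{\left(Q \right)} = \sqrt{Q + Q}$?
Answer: $\frac{2739}{8} + \frac{37 \sqrt{2}}{4} \approx 355.46$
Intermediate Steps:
$t{\left(Q \right)} = \sqrt{2} \sqrt{Q}$ ($t{\left(Q \right)} = \sqrt{2 Q} = \sqrt{2} \sqrt{Q}$)
$B{\left(o \right)} = 2 + \frac{o + \frac{1}{-3 + o}}{5 \left(o + \sqrt{2} \sqrt{o}\right)}$ ($B{\left(o \right)} = 2 + \frac{\left(o + \frac{1}{-3 + o}\right) \frac{1}{o + \sqrt{2} \sqrt{o}}}{5} = 2 + \frac{\frac{1}{o + \sqrt{2} \sqrt{o}} \left(o + \frac{1}{-3 + o}\right)}{5} = 2 + \frac{o + \frac{1}{-3 + o}}{5 \left(o + \sqrt{2} \sqrt{o}\right)}$)
$\left(B{\left(4 \right)} + k\right)^{2} = \left(\frac{-1 - 11 \cdot 4^{2} + 33 \cdot 4 - 10 \sqrt{2} \cdot 4^{\frac{3}{2}} + 30 \sqrt{2} \sqrt{4}}{5 \left(- 4^{2} + 3 \cdot 4 - \sqrt{2} \cdot 4^{\frac{3}{2}} + 3 \sqrt{2} \sqrt{4}\right)} - 21\right)^{2} = \left(\frac{-1 - 176 + 132 - 10 \sqrt{2} \cdot 8 + 30 \sqrt{2} \cdot 2}{5 \left(\left(-1\right) 16 + 12 - \sqrt{2} \cdot 8 + 3 \sqrt{2} \cdot 2\right)} - 21\right)^{2} = \left(\frac{-1 - 176 + 132 - 80 \sqrt{2} + 60 \sqrt{2}}{5 \left(-16 + 12 - 8 \sqrt{2} + 6 \sqrt{2}\right)} - 21\right)^{2} = \left(\frac{-45 - 20 \sqrt{2}}{5 \left(-4 - 2 \sqrt{2}\right)} - 21\right)^{2} = \left(-21 + \frac{-45 - 20 \sqrt{2}}{5 \left(-4 - 2 \sqrt{2}\right)}\right)^{2}$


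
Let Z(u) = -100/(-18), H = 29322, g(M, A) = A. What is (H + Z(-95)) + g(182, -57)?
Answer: 263435/9 ≈ 29271.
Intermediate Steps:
Z(u) = 50/9 (Z(u) = -100*(-1/18) = 50/9)
(H + Z(-95)) + g(182, -57) = (29322 + 50/9) - 57 = 263948/9 - 57 = 263435/9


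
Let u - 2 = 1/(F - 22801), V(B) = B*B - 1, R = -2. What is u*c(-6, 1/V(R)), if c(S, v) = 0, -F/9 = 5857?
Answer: 0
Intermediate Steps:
V(B) = -1 + B² (V(B) = B² - 1 = -1 + B²)
F = -52713 (F = -9*5857 = -52713)
u = 151027/75514 (u = 2 + 1/(-52713 - 22801) = 2 + 1/(-75514) = 2 - 1/75514 = 151027/75514 ≈ 2.0000)
u*c(-6, 1/V(R)) = (151027/75514)*0 = 0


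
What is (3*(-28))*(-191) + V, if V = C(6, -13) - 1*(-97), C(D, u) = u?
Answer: 16128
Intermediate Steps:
V = 84 (V = -13 - 1*(-97) = -13 + 97 = 84)
(3*(-28))*(-191) + V = (3*(-28))*(-191) + 84 = -84*(-191) + 84 = 16044 + 84 = 16128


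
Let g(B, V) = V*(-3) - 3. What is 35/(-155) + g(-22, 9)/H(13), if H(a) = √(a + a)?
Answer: -7/31 - 15*√26/13 ≈ -6.1093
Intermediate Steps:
H(a) = √2*√a (H(a) = √(2*a) = √2*√a)
g(B, V) = -3 - 3*V (g(B, V) = -3*V - 3 = -3 - 3*V)
35/(-155) + g(-22, 9)/H(13) = 35/(-155) + (-3 - 3*9)/((√2*√13)) = 35*(-1/155) + (-3 - 27)/(√26) = -7/31 - 15*√26/13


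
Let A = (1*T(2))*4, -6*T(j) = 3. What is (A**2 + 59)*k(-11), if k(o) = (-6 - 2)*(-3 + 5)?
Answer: -1008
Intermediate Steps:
T(j) = -1/2 (T(j) = -1/6*3 = -1/2)
k(o) = -16 (k(o) = -8*2 = -16)
A = -2 (A = (1*(-1/2))*4 = -1/2*4 = -2)
(A**2 + 59)*k(-11) = ((-2)**2 + 59)*(-16) = (4 + 59)*(-16) = 63*(-16) = -1008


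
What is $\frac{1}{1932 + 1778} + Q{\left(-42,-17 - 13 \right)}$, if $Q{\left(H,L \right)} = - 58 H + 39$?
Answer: $\frac{9182251}{3710} \approx 2475.0$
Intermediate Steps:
$Q{\left(H,L \right)} = 39 - 58 H$
$\frac{1}{1932 + 1778} + Q{\left(-42,-17 - 13 \right)} = \frac{1}{1932 + 1778} + \left(39 - -2436\right) = \frac{1}{3710} + \left(39 + 2436\right) = \frac{1}{3710} + 2475 = \frac{9182251}{3710}$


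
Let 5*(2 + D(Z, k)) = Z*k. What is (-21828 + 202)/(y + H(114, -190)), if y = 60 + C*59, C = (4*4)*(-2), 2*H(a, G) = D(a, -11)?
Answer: 54065/4886 ≈ 11.065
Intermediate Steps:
D(Z, k) = -2 + Z*k/5 (D(Z, k) = -2 + (Z*k)/5 = -2 + Z*k/5)
H(a, G) = -1 - 11*a/10 (H(a, G) = (-2 + (⅕)*a*(-11))/2 = (-2 - 11*a/5)/2 = -1 - 11*a/10)
C = -32 (C = 16*(-2) = -32)
y = -1828 (y = 60 - 32*59 = 60 - 1888 = -1828)
(-21828 + 202)/(y + H(114, -190)) = (-21828 + 202)/(-1828 + (-1 - 11/10*114)) = -21626/(-1828 + (-1 - 627/5)) = -21626/(-1828 - 632/5) = -21626/(-9772/5) = -21626*(-5/9772) = 54065/4886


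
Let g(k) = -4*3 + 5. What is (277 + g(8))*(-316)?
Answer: -85320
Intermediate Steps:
g(k) = -7 (g(k) = -12 + 5 = -7)
(277 + g(8))*(-316) = (277 - 7)*(-316) = 270*(-316) = -85320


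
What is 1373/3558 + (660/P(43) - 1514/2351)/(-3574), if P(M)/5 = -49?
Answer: 283330679171/732452061054 ≈ 0.38683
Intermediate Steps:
P(M) = -245 (P(M) = 5*(-49) = -245)
1373/3558 + (660/P(43) - 1514/2351)/(-3574) = 1373/3558 + (660/(-245) - 1514/2351)/(-3574) = 1373*(1/3558) + (660*(-1/245) - 1514*1/2351)*(-1/3574) = 1373/3558 + (-132/49 - 1514/2351)*(-1/3574) = 1373/3558 - 384518/115199*(-1/3574) = 1373/3558 + 192259/205860613 = 283330679171/732452061054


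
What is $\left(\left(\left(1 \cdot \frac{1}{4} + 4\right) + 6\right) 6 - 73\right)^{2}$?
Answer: $\frac{529}{4} \approx 132.25$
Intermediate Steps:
$\left(\left(\left(1 \cdot \frac{1}{4} + 4\right) + 6\right) 6 - 73\right)^{2} = \left(\left(\left(\frac{1}{4} + 4\right) + 6\right) 6 - 73\right)^{2} = \left(\left(\frac{17}{4} + 6\right) 6 - 73\right)^{2} = \left(\frac{41}{4} \cdot 6 - 73\right)^{2} = \left(\frac{123}{2} - 73\right)^{2} = \left(- \frac{23}{2}\right)^{2} = \frac{529}{4}$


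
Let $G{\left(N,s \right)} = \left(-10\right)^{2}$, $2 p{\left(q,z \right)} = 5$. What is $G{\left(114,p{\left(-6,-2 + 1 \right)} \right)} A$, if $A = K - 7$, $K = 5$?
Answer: $-200$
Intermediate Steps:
$p{\left(q,z \right)} = \frac{5}{2}$ ($p{\left(q,z \right)} = \frac{1}{2} \cdot 5 = \frac{5}{2}$)
$G{\left(N,s \right)} = 100$
$A = -2$ ($A = 5 - 7 = -2$)
$G{\left(114,p{\left(-6,-2 + 1 \right)} \right)} A = 100 \left(-2\right) = -200$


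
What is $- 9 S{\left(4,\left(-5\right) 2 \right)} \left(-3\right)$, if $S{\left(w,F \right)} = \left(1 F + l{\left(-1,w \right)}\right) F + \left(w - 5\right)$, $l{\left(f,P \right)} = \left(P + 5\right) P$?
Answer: $-7047$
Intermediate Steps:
$l{\left(f,P \right)} = P \left(5 + P\right)$ ($l{\left(f,P \right)} = \left(5 + P\right) P = P \left(5 + P\right)$)
$S{\left(w,F \right)} = -5 + w + F \left(F + w \left(5 + w\right)\right)$ ($S{\left(w,F \right)} = \left(1 F + w \left(5 + w\right)\right) F + \left(w - 5\right) = \left(F + w \left(5 + w\right)\right) F + \left(-5 + w\right) = F \left(F + w \left(5 + w\right)\right) + \left(-5 + w\right) = -5 + w + F \left(F + w \left(5 + w\right)\right)$)
$- 9 S{\left(4,\left(-5\right) 2 \right)} \left(-3\right) = - 9 \left(-5 + 4 + \left(\left(-5\right) 2\right)^{2} + \left(-5\right) 2 \cdot 4 \left(5 + 4\right)\right) \left(-3\right) = - 9 \left(-5 + 4 + \left(-10\right)^{2} - 40 \cdot 9\right) \left(-3\right) = - 9 \left(-5 + 4 + 100 - 360\right) \left(-3\right) = \left(-9\right) \left(-261\right) \left(-3\right) = 2349 \left(-3\right) = -7047$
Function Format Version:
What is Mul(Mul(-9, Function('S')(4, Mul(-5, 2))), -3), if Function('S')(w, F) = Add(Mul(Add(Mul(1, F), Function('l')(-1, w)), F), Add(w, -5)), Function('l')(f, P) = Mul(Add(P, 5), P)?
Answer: -7047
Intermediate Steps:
Function('l')(f, P) = Mul(P, Add(5, P)) (Function('l')(f, P) = Mul(Add(5, P), P) = Mul(P, Add(5, P)))
Function('S')(w, F) = Add(-5, w, Mul(F, Add(F, Mul(w, Add(5, w))))) (Function('S')(w, F) = Add(Mul(Add(Mul(1, F), Mul(w, Add(5, w))), F), Add(w, -5)) = Add(Mul(Add(F, Mul(w, Add(5, w))), F), Add(-5, w)) = Add(Mul(F, Add(F, Mul(w, Add(5, w)))), Add(-5, w)) = Add(-5, w, Mul(F, Add(F, Mul(w, Add(5, w))))))
Mul(Mul(-9, Function('S')(4, Mul(-5, 2))), -3) = Mul(Mul(-9, Add(-5, 4, Pow(Mul(-5, 2), 2), Mul(Mul(-5, 2), 4, Add(5, 4)))), -3) = Mul(Mul(-9, Add(-5, 4, Pow(-10, 2), Mul(-10, 4, 9))), -3) = Mul(Mul(-9, Add(-5, 4, 100, -360)), -3) = Mul(Mul(-9, -261), -3) = Mul(2349, -3) = -7047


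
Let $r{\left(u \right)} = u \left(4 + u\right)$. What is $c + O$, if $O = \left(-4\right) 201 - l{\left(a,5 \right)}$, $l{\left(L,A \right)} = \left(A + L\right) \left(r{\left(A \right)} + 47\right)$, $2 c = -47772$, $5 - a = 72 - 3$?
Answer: $-19262$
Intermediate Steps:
$a = -64$ ($a = 5 - \left(72 - 3\right) = 5 - 69 = -64$)
$c = -23886$ ($c = \frac{1}{2} \left(-47772\right) = -23886$)
$l{\left(L,A \right)} = \left(47 + A \left(4 + A\right)\right) \left(A + L\right)$ ($l{\left(L,A \right)} = \left(A + L\right) \left(A \left(4 + A\right) + 47\right) = \left(A + L\right) \left(47 + A \left(4 + A\right)\right) = \left(47 + A \left(4 + A\right)\right) \left(A + L\right)$)
$O = 4624$ ($O = \left(-4\right) 201 - \left(47 \cdot 5 + 47 \left(-64\right) + 5^{2} \left(4 + 5\right) + 5 \left(-64\right) \left(4 + 5\right)\right) = -804 - \left(235 - 3008 + 25 \cdot 9 + 5 \left(-64\right) 9\right) = -804 - \left(235 - 3008 + 225 - 2880\right) = -804 - -5428 = -804 + 5428 = 4624$)
$c + O = -23886 + 4624 = -19262$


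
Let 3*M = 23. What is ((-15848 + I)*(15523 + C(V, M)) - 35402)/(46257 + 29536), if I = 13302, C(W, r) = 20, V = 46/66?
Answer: -39607880/75793 ≈ -522.58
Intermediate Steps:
M = 23/3 (M = (⅓)*23 = 23/3 ≈ 7.6667)
V = 23/33 (V = 46*(1/66) = 23/33 ≈ 0.69697)
((-15848 + I)*(15523 + C(V, M)) - 35402)/(46257 + 29536) = ((-15848 + 13302)*(15523 + 20) - 35402)/(46257 + 29536) = (-2546*15543 - 35402)/75793 = (-39572478 - 35402)*(1/75793) = -39607880*1/75793 = -39607880/75793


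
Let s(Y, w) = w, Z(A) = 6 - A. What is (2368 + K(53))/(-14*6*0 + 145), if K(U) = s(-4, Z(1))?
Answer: 2373/145 ≈ 16.366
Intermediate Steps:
K(U) = 5 (K(U) = 6 - 1*1 = 6 - 1 = 5)
(2368 + K(53))/(-14*6*0 + 145) = (2368 + 5)/(-14*6*0 + 145) = 2373/(-84*0 + 145) = 2373/(0 + 145) = 2373/145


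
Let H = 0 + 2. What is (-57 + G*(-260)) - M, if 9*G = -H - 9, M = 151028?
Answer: -1356905/9 ≈ -1.5077e+5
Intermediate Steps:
H = 2
G = -11/9 (G = (-1*2 - 9)/9 = (-2 - 9)/9 = (1/9)*(-11) = -11/9 ≈ -1.2222)
(-57 + G*(-260)) - M = (-57 - 11/9*(-260)) - 1*151028 = (-57 + 2860/9) - 151028 = 2347/9 - 151028 = -1356905/9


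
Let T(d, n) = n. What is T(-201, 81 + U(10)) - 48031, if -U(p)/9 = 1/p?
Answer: -479509/10 ≈ -47951.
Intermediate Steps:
U(p) = -9/p
T(-201, 81 + U(10)) - 48031 = (81 - 9/10) - 48031 = 801/10 - 48031 = -479509/10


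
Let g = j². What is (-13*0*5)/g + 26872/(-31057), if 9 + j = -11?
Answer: -26872/31057 ≈ -0.86525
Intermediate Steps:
j = -20 (j = -9 - 11 = -20)
g = 400 (g = (-20)² = 400)
(-13*0*5)/g + 26872/(-31057) = (-13*0*5)/400 + 26872/(-31057) = (0*5)*(1/400) + 26872*(-1/31057) = 0*(1/400) - 26872/31057 = 0 - 26872/31057 = -26872/31057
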